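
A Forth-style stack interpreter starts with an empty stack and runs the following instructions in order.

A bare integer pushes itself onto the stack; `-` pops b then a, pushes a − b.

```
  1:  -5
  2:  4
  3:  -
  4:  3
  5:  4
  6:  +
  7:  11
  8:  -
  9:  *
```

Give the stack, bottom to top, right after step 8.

[-9, -4]

-5 → -5
4  → -5 4
-  → -9
3  → -9 3
4  → -9 3 4
+  → -9 7
11 → -9 7 11
-  → -9 -4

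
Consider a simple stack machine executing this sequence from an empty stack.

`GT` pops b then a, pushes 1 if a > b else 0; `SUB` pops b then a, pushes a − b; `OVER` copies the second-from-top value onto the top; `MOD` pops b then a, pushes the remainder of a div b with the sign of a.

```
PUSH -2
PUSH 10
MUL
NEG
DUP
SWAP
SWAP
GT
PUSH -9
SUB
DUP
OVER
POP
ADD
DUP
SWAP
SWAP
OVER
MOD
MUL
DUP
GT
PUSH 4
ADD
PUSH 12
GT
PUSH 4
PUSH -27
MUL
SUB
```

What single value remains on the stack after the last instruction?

108

PUSH -2  → -2
PUSH 10  → -2 10
MUL      → -20
NEG      → 20
DUP      → 20 20
SWAP     → 20 20
SWAP     → 20 20
GT       → 0
PUSH -9  → 0 -9
SUB      → 9
DUP      → 9 9
OVER     → 9 9 9
POP      → 9 9
ADD      → 18
DUP      → 18 18
SWAP     → 18 18
SWAP     → 18 18
OVER     → 18 18 18
MOD      → 18 0
MUL      → 0
DUP      → 0 0
GT       → 0
PUSH 4   → 0 4
ADD      → 4
PUSH 12  → 4 12
GT       → 0
PUSH 4   → 0 4
PUSH -27 → 0 4 -27
MUL      → 0 -108
SUB      → 108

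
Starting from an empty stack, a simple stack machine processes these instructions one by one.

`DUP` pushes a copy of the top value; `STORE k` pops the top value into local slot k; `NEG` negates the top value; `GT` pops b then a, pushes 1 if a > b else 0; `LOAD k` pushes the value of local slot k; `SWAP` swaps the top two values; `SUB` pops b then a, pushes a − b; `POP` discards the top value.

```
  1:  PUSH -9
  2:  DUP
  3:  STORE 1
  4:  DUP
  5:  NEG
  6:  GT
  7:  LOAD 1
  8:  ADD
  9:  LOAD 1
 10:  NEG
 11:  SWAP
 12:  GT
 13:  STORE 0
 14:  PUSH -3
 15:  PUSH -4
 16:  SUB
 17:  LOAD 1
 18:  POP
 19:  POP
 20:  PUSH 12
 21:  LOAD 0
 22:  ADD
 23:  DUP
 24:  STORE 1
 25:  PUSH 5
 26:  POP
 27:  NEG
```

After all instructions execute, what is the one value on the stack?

-13

PUSH -9  [-9]
DUP      [-9, -9]
STORE 1  [-9]
DUP      [-9, -9]
NEG      [-9, 9]
GT       [0]
LOAD 1   [0, -9]
ADD      [-9]
LOAD 1   [-9, -9]
NEG      [-9, 9]
SWAP     [9, -9]
GT       [1]
STORE 0  []
PUSH -3  [-3]
PUSH -4  [-3, -4]
SUB      [1]
LOAD 1   [1, -9]
POP      [1]
POP      []
PUSH 12  [12]
LOAD 0   [12, 1]
ADD      [13]
DUP      [13, 13]
STORE 1  [13]
PUSH 5   [13, 5]
POP      [13]
NEG      [-13]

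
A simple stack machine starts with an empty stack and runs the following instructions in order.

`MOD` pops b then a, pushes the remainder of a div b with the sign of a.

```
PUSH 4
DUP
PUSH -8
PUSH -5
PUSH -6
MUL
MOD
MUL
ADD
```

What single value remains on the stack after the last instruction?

PUSH 4  : [4]
DUP     : [4, 4]
PUSH -8 : [4, 4, -8]
PUSH -5 : [4, 4, -8, -5]
PUSH -6 : [4, 4, -8, -5, -6]
MUL     : [4, 4, -8, 30]
MOD     : [4, 4, -8]
MUL     : [4, -32]
ADD     : [-28]

-28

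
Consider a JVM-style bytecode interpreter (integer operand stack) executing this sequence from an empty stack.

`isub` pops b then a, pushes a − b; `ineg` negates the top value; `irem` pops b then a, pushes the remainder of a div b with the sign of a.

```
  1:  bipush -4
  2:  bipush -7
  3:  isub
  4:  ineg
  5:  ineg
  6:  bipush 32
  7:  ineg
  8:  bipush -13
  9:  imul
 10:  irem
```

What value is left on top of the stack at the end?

3

bipush -4   -4
bipush -7   -4 -7
isub        3
ineg        -3
ineg        3
bipush 32   3 32
ineg        3 -32
bipush -13  3 -32 -13
imul        3 416
irem        3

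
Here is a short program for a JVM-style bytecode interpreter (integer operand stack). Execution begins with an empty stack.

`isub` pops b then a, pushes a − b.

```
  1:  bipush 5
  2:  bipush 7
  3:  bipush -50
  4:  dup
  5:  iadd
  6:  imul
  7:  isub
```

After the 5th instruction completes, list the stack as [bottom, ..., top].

bipush 5   -> [5]
bipush 7   -> [5, 7]
bipush -50 -> [5, 7, -50]
dup        -> [5, 7, -50, -50]
iadd       -> [5, 7, -100]

[5, 7, -100]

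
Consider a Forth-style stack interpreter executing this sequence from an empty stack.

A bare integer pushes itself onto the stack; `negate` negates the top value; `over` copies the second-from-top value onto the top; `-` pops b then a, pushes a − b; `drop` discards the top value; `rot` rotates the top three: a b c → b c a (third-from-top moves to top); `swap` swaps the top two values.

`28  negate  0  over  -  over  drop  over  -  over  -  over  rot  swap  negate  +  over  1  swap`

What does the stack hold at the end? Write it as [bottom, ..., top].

[84, 0, 1, 84]

28      28
negate  -28
0       -28 0
over    -28 0 -28
-       -28 28
over    -28 28 -28
drop    -28 28
over    -28 28 -28
-       -28 56
over    -28 56 -28
-       -28 84
over    -28 84 -28
rot     84 -28 -28
swap    84 -28 -28
negate  84 -28 28
+       84 0
over    84 0 84
1       84 0 84 1
swap    84 0 1 84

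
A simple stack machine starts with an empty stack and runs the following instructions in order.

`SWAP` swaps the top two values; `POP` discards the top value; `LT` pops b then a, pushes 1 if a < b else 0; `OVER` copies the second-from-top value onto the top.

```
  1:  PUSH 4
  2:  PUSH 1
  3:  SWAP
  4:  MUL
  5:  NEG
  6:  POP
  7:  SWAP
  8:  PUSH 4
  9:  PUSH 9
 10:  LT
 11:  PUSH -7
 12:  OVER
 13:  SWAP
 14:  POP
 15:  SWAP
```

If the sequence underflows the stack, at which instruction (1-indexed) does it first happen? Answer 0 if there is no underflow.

7

PUSH 4 : 4
PUSH 1 : 4 1
SWAP   : 1 4
MUL    : 4
NEG    : -4
POP    : (empty)
SWAP  — needs 2 operands, stack has 0 → underflow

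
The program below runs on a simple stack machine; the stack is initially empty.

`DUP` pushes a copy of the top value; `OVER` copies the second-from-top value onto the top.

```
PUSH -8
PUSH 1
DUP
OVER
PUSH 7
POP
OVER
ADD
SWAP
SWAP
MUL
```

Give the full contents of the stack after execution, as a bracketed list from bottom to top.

[-8, 1, 2]

PUSH -8 : -8
PUSH 1  : -8 1
DUP     : -8 1 1
OVER    : -8 1 1 1
PUSH 7  : -8 1 1 1 7
POP     : -8 1 1 1
OVER    : -8 1 1 1 1
ADD     : -8 1 1 2
SWAP    : -8 1 2 1
SWAP    : -8 1 1 2
MUL     : -8 1 2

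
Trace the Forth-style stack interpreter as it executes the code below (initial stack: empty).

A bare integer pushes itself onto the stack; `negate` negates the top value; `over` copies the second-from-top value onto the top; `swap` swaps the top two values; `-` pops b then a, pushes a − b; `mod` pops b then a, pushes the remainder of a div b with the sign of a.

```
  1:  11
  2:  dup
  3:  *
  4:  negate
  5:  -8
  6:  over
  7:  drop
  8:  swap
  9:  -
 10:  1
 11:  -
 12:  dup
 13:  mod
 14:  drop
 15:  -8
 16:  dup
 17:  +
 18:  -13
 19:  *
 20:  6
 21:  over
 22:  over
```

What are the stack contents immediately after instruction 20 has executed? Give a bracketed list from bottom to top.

[208, 6]

11     → 11
dup    → 11 11
*      → 121
negate → -121
-8     → -121 -8
over   → -121 -8 -121
drop   → -121 -8
swap   → -8 -121
-      → 113
1      → 113 1
-      → 112
dup    → 112 112
mod    → 0
drop   → (empty)
-8     → -8
dup    → -8 -8
+      → -16
-13    → -16 -13
*      → 208
6      → 208 6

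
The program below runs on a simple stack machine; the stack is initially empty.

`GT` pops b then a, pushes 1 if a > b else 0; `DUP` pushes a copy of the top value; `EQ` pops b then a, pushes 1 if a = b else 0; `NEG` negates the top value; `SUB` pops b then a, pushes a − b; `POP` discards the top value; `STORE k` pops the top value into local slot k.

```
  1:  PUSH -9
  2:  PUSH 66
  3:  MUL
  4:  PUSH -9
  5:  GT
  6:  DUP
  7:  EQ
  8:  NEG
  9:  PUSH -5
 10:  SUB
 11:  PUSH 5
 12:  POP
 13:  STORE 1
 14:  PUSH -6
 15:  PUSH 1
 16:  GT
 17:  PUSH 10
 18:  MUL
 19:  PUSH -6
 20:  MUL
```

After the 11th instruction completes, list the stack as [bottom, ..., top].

[4, 5]

PUSH -9  [-9]
PUSH 66  [-9, 66]
MUL      [-594]
PUSH -9  [-594, -9]
GT       [0]
DUP      [0, 0]
EQ       [1]
NEG      [-1]
PUSH -5  [-1, -5]
SUB      [4]
PUSH 5   [4, 5]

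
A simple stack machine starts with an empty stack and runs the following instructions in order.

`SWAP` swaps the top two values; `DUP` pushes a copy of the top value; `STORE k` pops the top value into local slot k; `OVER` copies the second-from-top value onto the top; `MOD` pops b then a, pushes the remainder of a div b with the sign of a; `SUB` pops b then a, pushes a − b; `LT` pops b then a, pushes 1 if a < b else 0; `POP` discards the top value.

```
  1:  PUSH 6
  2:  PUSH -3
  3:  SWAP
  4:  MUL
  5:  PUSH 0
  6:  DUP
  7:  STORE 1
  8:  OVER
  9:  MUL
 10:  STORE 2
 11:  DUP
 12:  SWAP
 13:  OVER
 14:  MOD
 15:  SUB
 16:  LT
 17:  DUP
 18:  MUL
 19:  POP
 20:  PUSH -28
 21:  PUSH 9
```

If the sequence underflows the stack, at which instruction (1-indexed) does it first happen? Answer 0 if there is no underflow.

16

PUSH 6  : [6]
PUSH -3 : [6, -3]
SWAP    : [-3, 6]
MUL     : [-18]
PUSH 0  : [-18, 0]
DUP     : [-18, 0, 0]
STORE 1 : [-18, 0]
OVER    : [-18, 0, -18]
MUL     : [-18, 0]
STORE 2 : [-18]
DUP     : [-18, -18]
SWAP    : [-18, -18]
OVER    : [-18, -18, -18]
MOD     : [-18, 0]
SUB     : [-18]
LT  — needs 2 operands, stack has 1 → underflow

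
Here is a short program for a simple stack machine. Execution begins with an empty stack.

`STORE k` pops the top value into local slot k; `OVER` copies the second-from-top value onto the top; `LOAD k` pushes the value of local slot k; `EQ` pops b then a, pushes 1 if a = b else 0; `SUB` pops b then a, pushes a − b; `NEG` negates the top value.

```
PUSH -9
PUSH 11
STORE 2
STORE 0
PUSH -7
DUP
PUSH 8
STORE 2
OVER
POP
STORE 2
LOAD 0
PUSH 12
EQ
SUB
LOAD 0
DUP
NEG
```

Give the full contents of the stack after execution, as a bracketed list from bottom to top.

PUSH -9 → [-9]
PUSH 11 → [-9, 11]
STORE 2 → [-9]
STORE 0 → []
PUSH -7 → [-7]
DUP     → [-7, -7]
PUSH 8  → [-7, -7, 8]
STORE 2 → [-7, -7]
OVER    → [-7, -7, -7]
POP     → [-7, -7]
STORE 2 → [-7]
LOAD 0  → [-7, -9]
PUSH 12 → [-7, -9, 12]
EQ      → [-7, 0]
SUB     → [-7]
LOAD 0  → [-7, -9]
DUP     → [-7, -9, -9]
NEG     → [-7, -9, 9]

[-7, -9, 9]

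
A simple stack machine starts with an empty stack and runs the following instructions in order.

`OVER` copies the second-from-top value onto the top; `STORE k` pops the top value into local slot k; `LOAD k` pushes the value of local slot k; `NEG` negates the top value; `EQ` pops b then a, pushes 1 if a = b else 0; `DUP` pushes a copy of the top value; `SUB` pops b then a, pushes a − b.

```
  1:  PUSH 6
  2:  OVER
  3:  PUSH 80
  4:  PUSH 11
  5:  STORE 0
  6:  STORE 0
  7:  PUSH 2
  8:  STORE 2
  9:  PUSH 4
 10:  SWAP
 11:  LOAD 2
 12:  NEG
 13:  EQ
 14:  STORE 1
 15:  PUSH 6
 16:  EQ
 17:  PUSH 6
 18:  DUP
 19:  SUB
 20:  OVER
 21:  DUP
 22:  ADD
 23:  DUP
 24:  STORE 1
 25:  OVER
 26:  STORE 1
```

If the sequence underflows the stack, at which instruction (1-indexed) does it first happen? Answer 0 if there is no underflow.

2

PUSH 6 : [6]
OVER  — needs 2 operands, stack has 1 → underflow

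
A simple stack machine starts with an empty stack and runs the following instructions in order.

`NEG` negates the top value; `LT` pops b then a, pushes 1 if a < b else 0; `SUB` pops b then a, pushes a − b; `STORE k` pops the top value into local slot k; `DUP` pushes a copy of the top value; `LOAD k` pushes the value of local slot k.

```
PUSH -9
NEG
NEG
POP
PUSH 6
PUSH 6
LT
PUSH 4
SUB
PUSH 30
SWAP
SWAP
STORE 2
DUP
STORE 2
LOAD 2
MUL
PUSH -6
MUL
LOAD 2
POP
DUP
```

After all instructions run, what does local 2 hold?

-4

PUSH -9 → -9
NEG     → 9
NEG     → -9
POP     → (empty)
PUSH 6  → 6
PUSH 6  → 6 6
LT      → 0
PUSH 4  → 0 4
SUB     → -4
PUSH 30 → -4 30
SWAP    → 30 -4
SWAP    → -4 30
STORE 2 → -4
DUP     → -4 -4
STORE 2 → -4
LOAD 2  → -4 -4
MUL     → 16
PUSH -6 → 16 -6
MUL     → -96
LOAD 2  → -96 -4
POP     → -96
DUP     → -96 -96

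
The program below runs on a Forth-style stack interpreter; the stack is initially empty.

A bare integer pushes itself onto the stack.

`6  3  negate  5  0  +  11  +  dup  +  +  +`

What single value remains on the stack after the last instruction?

6      -> [6]
3      -> [6, 3]
negate -> [6, -3]
5      -> [6, -3, 5]
0      -> [6, -3, 5, 0]
+      -> [6, -3, 5]
11     -> [6, -3, 5, 11]
+      -> [6, -3, 16]
dup    -> [6, -3, 16, 16]
+      -> [6, -3, 32]
+      -> [6, 29]
+      -> [35]

35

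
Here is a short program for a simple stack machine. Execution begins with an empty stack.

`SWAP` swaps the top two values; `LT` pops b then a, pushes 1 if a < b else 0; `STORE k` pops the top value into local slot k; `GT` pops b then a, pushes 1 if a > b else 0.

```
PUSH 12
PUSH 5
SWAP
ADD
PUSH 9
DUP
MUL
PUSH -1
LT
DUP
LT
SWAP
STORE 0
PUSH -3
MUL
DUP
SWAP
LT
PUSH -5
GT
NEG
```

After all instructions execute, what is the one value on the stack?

PUSH 12 : [12]
PUSH 5  : [12, 5]
SWAP    : [5, 12]
ADD     : [17]
PUSH 9  : [17, 9]
DUP     : [17, 9, 9]
MUL     : [17, 81]
PUSH -1 : [17, 81, -1]
LT      : [17, 0]
DUP     : [17, 0, 0]
LT      : [17, 0]
SWAP    : [0, 17]
STORE 0 : [0]
PUSH -3 : [0, -3]
MUL     : [0]
DUP     : [0, 0]
SWAP    : [0, 0]
LT      : [0]
PUSH -5 : [0, -5]
GT      : [1]
NEG     : [-1]

-1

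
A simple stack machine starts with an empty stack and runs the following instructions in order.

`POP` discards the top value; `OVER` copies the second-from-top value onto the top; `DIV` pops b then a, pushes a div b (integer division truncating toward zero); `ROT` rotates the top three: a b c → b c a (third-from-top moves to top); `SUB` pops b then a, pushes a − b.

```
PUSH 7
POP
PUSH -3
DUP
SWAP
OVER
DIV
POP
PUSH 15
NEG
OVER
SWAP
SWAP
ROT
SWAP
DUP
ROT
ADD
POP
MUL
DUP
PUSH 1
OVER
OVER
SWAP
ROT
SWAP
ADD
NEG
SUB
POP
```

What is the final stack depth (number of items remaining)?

2

PUSH 7  → [7]
POP     → []
PUSH -3 → [-3]
DUP     → [-3, -3]
SWAP    → [-3, -3]
OVER    → [-3, -3, -3]
DIV     → [-3, 1]
POP     → [-3]
PUSH 15 → [-3, 15]
NEG     → [-3, -15]
OVER    → [-3, -15, -3]
SWAP    → [-3, -3, -15]
SWAP    → [-3, -15, -3]
ROT     → [-15, -3, -3]
SWAP    → [-15, -3, -3]
DUP     → [-15, -3, -3, -3]
ROT     → [-15, -3, -3, -3]
ADD     → [-15, -3, -6]
POP     → [-15, -3]
MUL     → [45]
DUP     → [45, 45]
PUSH 1  → [45, 45, 1]
OVER    → [45, 45, 1, 45]
OVER    → [45, 45, 1, 45, 1]
SWAP    → [45, 45, 1, 1, 45]
ROT     → [45, 45, 1, 45, 1]
SWAP    → [45, 45, 1, 1, 45]
ADD     → [45, 45, 1, 46]
NEG     → [45, 45, 1, -46]
SUB     → [45, 45, 47]
POP     → [45, 45]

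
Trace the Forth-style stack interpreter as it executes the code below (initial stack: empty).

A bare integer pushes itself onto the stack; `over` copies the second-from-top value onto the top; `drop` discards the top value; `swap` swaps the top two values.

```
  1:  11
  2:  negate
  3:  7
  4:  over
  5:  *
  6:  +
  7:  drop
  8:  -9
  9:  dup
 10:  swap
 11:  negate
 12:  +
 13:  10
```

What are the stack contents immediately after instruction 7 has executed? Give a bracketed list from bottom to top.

[]

11     -> [11]
negate -> [-11]
7      -> [-11, 7]
over   -> [-11, 7, -11]
*      -> [-11, -77]
+      -> [-88]
drop   -> []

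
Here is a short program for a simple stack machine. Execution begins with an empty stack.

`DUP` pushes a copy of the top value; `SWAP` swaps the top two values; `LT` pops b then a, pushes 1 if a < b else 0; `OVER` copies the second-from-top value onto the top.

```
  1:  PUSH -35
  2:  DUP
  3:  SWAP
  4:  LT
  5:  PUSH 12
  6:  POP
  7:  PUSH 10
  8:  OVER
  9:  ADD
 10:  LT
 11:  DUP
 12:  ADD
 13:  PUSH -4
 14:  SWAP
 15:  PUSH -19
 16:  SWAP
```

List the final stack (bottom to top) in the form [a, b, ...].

PUSH -35 -> [-35]
DUP      -> [-35, -35]
SWAP     -> [-35, -35]
LT       -> [0]
PUSH 12  -> [0, 12]
POP      -> [0]
PUSH 10  -> [0, 10]
OVER     -> [0, 10, 0]
ADD      -> [0, 10]
LT       -> [1]
DUP      -> [1, 1]
ADD      -> [2]
PUSH -4  -> [2, -4]
SWAP     -> [-4, 2]
PUSH -19 -> [-4, 2, -19]
SWAP     -> [-4, -19, 2]

[-4, -19, 2]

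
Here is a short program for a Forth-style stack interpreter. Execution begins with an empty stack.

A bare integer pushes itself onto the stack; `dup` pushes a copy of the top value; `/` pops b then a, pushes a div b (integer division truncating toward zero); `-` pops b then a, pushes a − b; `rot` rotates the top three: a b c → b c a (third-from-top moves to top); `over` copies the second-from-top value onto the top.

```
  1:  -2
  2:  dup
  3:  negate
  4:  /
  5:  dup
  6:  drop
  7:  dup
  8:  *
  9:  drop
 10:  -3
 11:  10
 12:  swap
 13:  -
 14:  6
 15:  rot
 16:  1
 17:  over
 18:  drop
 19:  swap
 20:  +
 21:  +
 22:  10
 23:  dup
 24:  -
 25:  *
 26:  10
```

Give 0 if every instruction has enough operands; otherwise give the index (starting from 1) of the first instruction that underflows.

15

-2      -2
dup     -2 -2
negate  -2 2
/       -1
dup     -1 -1
drop    -1
dup     -1 -1
*       1
drop    (empty)
-3      -3
10      -3 10
swap    10 -3
-       13
6       13 6
rot  — needs 3 operands, stack has 2 → underflow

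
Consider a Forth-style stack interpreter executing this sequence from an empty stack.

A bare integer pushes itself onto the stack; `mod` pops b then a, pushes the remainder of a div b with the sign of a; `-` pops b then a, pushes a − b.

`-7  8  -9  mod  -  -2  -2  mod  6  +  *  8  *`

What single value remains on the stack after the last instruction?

-720

-7  -> -7
8   -> -7 8
-9  -> -7 8 -9
mod -> -7 8
-   -> -15
-2  -> -15 -2
-2  -> -15 -2 -2
mod -> -15 0
6   -> -15 0 6
+   -> -15 6
*   -> -90
8   -> -90 8
*   -> -720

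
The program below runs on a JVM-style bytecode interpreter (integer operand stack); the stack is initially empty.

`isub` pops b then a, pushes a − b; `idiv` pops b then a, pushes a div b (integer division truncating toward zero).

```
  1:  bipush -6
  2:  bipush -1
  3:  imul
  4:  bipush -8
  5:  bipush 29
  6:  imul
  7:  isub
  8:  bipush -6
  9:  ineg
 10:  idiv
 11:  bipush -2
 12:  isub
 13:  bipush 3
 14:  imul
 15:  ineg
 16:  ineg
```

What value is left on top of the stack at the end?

bipush -6 → [-6]
bipush -1 → [-6, -1]
imul      → [6]
bipush -8 → [6, -8]
bipush 29 → [6, -8, 29]
imul      → [6, -232]
isub      → [238]
bipush -6 → [238, -6]
ineg      → [238, 6]
idiv      → [39]
bipush -2 → [39, -2]
isub      → [41]
bipush 3  → [41, 3]
imul      → [123]
ineg      → [-123]
ineg      → [123]

123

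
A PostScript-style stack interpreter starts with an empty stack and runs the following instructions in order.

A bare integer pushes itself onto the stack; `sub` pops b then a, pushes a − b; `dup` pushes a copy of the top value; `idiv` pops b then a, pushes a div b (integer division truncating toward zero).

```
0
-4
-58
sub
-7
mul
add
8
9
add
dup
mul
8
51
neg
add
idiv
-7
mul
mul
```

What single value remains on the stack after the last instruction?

0    → 0
-4   → 0 -4
-58  → 0 -4 -58
sub  → 0 54
-7   → 0 54 -7
mul  → 0 -378
add  → -378
8    → -378 8
9    → -378 8 9
add  → -378 17
dup  → -378 17 17
mul  → -378 289
8    → -378 289 8
51   → -378 289 8 51
neg  → -378 289 8 -51
add  → -378 289 -43
idiv → -378 -6
-7   → -378 -6 -7
mul  → -378 42
mul  → -15876

-15876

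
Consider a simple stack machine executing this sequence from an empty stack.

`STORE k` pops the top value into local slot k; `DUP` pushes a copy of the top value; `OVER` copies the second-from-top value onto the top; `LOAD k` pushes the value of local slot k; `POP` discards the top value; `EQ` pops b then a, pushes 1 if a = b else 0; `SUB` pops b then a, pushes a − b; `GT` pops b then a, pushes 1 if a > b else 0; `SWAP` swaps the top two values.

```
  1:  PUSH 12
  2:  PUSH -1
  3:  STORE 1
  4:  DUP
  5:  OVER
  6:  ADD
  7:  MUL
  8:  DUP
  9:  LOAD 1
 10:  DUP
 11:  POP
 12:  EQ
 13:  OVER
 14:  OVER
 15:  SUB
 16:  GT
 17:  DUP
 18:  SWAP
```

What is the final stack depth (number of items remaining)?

3

PUSH 12 : 12
PUSH -1 : 12 -1
STORE 1 : 12
DUP     : 12 12
OVER    : 12 12 12
ADD     : 12 24
MUL     : 288
DUP     : 288 288
LOAD 1  : 288 288 -1
DUP     : 288 288 -1 -1
POP     : 288 288 -1
EQ      : 288 0
OVER    : 288 0 288
OVER    : 288 0 288 0
SUB     : 288 0 288
GT      : 288 0
DUP     : 288 0 0
SWAP    : 288 0 0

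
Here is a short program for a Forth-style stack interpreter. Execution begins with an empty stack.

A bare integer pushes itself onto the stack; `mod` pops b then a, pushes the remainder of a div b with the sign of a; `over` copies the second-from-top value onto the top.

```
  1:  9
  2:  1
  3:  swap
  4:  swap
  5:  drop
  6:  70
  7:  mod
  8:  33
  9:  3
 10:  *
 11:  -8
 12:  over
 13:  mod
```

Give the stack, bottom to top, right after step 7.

9    -> [9]
1    -> [9, 1]
swap -> [1, 9]
swap -> [9, 1]
drop -> [9]
70   -> [9, 70]
mod  -> [9]

[9]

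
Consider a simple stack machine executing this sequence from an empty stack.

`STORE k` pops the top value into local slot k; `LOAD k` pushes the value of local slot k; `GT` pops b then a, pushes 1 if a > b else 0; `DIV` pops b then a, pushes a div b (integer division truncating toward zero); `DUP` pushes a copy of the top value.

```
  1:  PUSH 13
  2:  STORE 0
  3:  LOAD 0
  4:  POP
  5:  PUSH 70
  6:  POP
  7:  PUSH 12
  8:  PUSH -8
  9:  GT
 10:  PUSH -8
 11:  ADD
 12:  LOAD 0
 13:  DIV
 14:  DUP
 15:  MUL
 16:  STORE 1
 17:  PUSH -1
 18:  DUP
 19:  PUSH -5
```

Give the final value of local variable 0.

13

PUSH 13 -> [13]
STORE 0 -> []
LOAD 0  -> [13]
POP     -> []
PUSH 70 -> [70]
POP     -> []
PUSH 12 -> [12]
PUSH -8 -> [12, -8]
GT      -> [1]
PUSH -8 -> [1, -8]
ADD     -> [-7]
LOAD 0  -> [-7, 13]
DIV     -> [0]
DUP     -> [0, 0]
MUL     -> [0]
STORE 1 -> []
PUSH -1 -> [-1]
DUP     -> [-1, -1]
PUSH -5 -> [-1, -1, -5]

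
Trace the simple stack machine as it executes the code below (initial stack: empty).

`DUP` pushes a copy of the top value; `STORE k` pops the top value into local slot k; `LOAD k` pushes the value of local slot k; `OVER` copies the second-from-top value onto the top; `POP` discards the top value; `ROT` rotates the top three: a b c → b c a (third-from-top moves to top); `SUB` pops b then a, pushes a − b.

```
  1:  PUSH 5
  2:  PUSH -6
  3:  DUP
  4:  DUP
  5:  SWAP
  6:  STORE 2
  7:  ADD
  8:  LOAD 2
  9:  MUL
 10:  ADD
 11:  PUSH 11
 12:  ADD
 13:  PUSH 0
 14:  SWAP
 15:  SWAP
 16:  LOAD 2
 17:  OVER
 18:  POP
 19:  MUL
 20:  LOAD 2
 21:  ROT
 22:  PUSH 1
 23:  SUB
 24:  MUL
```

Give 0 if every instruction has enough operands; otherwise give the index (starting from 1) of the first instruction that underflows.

0

PUSH 5  -> 5
PUSH -6 -> 5 -6
DUP     -> 5 -6 -6
DUP     -> 5 -6 -6 -6
SWAP    -> 5 -6 -6 -6
STORE 2 -> 5 -6 -6
ADD     -> 5 -12
LOAD 2  -> 5 -12 -6
MUL     -> 5 72
ADD     -> 77
PUSH 11 -> 77 11
ADD     -> 88
PUSH 0  -> 88 0
SWAP    -> 0 88
SWAP    -> 88 0
LOAD 2  -> 88 0 -6
OVER    -> 88 0 -6 0
POP     -> 88 0 -6
MUL     -> 88 0
LOAD 2  -> 88 0 -6
ROT     -> 0 -6 88
PUSH 1  -> 0 -6 88 1
SUB     -> 0 -6 87
MUL     -> 0 -522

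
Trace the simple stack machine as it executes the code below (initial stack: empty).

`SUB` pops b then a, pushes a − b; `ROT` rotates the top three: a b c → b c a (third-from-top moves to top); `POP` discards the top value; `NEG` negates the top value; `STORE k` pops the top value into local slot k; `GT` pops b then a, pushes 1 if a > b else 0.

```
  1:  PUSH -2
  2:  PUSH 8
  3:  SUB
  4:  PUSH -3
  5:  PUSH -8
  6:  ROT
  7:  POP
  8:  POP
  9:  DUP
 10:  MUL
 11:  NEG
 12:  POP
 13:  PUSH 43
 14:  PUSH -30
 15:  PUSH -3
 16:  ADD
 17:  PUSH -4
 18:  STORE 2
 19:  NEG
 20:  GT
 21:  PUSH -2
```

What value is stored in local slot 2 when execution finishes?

-4

PUSH -2   -2
PUSH 8    -2 8
SUB       -10
PUSH -3   -10 -3
PUSH -8   -10 -3 -8
ROT       -3 -8 -10
POP       -3 -8
POP       -3
DUP       -3 -3
MUL       9
NEG       -9
POP       (empty)
PUSH 43   43
PUSH -30  43 -30
PUSH -3   43 -30 -3
ADD       43 -33
PUSH -4   43 -33 -4
STORE 2   43 -33
NEG       43 33
GT        1
PUSH -2   1 -2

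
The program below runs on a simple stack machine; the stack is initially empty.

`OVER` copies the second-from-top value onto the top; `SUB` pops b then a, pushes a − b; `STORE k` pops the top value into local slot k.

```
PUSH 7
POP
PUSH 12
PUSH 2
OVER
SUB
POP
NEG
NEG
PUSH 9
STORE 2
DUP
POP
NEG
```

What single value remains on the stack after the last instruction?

PUSH 7  : [7]
POP     : []
PUSH 12 : [12]
PUSH 2  : [12, 2]
OVER    : [12, 2, 12]
SUB     : [12, -10]
POP     : [12]
NEG     : [-12]
NEG     : [12]
PUSH 9  : [12, 9]
STORE 2 : [12]
DUP     : [12, 12]
POP     : [12]
NEG     : [-12]

-12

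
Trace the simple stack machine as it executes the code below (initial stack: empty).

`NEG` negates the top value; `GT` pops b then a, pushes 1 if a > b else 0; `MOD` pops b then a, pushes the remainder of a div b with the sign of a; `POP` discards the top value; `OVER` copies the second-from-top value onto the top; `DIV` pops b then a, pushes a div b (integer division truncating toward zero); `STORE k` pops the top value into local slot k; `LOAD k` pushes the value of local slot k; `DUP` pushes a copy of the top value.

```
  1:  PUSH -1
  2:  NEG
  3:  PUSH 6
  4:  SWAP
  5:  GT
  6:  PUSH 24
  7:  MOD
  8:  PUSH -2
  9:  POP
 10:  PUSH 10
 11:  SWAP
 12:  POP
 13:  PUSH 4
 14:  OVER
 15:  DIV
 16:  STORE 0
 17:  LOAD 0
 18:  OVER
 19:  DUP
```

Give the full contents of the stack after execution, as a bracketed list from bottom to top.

[10, 0, 10, 10]

PUSH -1 → [-1]
NEG     → [1]
PUSH 6  → [1, 6]
SWAP    → [6, 1]
GT      → [1]
PUSH 24 → [1, 24]
MOD     → [1]
PUSH -2 → [1, -2]
POP     → [1]
PUSH 10 → [1, 10]
SWAP    → [10, 1]
POP     → [10]
PUSH 4  → [10, 4]
OVER    → [10, 4, 10]
DIV     → [10, 0]
STORE 0 → [10]
LOAD 0  → [10, 0]
OVER    → [10, 0, 10]
DUP     → [10, 0, 10, 10]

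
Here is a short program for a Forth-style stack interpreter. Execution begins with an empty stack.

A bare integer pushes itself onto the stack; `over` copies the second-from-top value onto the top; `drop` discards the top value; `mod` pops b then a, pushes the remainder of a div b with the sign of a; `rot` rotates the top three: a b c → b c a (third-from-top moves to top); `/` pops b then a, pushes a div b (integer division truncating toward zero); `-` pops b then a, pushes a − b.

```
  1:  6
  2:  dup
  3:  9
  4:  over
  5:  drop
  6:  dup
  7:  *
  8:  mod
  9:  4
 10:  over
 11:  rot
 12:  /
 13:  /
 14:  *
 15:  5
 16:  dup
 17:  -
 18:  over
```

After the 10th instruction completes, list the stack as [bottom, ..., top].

[6, 6, 4, 6]

6    : 6
dup  : 6 6
9    : 6 6 9
over : 6 6 9 6
drop : 6 6 9
dup  : 6 6 9 9
*    : 6 6 81
mod  : 6 6
4    : 6 6 4
over : 6 6 4 6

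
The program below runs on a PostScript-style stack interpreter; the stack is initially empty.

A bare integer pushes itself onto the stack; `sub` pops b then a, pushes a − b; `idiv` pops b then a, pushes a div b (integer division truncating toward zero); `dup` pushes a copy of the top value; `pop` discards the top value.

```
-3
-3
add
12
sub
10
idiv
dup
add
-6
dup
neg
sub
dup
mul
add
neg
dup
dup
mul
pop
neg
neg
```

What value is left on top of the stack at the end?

-142

-3    -3
-3    -3 -3
add   -6
12    -6 12
sub   -18
10    -18 10
idiv  -1
dup   -1 -1
add   -2
-6    -2 -6
dup   -2 -6 -6
neg   -2 -6 6
sub   -2 -12
dup   -2 -12 -12
mul   -2 144
add   142
neg   -142
dup   -142 -142
dup   -142 -142 -142
mul   -142 20164
pop   -142
neg   142
neg   -142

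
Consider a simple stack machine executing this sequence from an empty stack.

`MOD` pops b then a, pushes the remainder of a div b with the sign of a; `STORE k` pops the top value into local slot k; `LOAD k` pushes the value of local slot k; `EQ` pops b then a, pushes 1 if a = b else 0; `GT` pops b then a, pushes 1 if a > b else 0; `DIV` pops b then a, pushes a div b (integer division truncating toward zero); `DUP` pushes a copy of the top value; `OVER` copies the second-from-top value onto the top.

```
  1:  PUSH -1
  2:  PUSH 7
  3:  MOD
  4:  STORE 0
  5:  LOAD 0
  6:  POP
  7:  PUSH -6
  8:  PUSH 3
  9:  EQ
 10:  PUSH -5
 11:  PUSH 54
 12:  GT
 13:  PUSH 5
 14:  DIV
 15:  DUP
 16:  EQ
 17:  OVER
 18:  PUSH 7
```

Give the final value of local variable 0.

PUSH -1 : [-1]
PUSH 7  : [-1, 7]
MOD     : [-1]
STORE 0 : []
LOAD 0  : [-1]
POP     : []
PUSH -6 : [-6]
PUSH 3  : [-6, 3]
EQ      : [0]
PUSH -5 : [0, -5]
PUSH 54 : [0, -5, 54]
GT      : [0, 0]
PUSH 5  : [0, 0, 5]
DIV     : [0, 0]
DUP     : [0, 0, 0]
EQ      : [0, 1]
OVER    : [0, 1, 0]
PUSH 7  : [0, 1, 0, 7]

-1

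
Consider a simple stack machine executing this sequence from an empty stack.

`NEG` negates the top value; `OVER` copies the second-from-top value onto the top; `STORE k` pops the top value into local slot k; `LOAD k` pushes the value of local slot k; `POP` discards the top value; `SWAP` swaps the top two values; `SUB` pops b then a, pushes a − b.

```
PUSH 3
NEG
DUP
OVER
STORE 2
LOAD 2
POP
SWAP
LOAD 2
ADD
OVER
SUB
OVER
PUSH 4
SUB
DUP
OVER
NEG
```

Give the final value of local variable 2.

PUSH 3  : [3]
NEG     : [-3]
DUP     : [-3, -3]
OVER    : [-3, -3, -3]
STORE 2 : [-3, -3]
LOAD 2  : [-3, -3, -3]
POP     : [-3, -3]
SWAP    : [-3, -3]
LOAD 2  : [-3, -3, -3]
ADD     : [-3, -6]
OVER    : [-3, -6, -3]
SUB     : [-3, -3]
OVER    : [-3, -3, -3]
PUSH 4  : [-3, -3, -3, 4]
SUB     : [-3, -3, -7]
DUP     : [-3, -3, -7, -7]
OVER    : [-3, -3, -7, -7, -7]
NEG     : [-3, -3, -7, -7, 7]

-3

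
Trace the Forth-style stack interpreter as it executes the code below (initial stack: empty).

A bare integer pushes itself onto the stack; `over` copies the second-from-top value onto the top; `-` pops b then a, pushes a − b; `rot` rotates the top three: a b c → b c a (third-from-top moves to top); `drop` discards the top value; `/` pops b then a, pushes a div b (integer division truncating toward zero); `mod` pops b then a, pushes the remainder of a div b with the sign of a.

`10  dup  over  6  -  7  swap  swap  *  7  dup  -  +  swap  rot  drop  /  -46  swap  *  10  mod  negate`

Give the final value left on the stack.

2

10     -> [10]
dup    -> [10, 10]
over   -> [10, 10, 10]
6      -> [10, 10, 10, 6]
-      -> [10, 10, 4]
7      -> [10, 10, 4, 7]
swap   -> [10, 10, 7, 4]
swap   -> [10, 10, 4, 7]
*      -> [10, 10, 28]
7      -> [10, 10, 28, 7]
dup    -> [10, 10, 28, 7, 7]
-      -> [10, 10, 28, 0]
+      -> [10, 10, 28]
swap   -> [10, 28, 10]
rot    -> [28, 10, 10]
drop   -> [28, 10]
/      -> [2]
-46    -> [2, -46]
swap   -> [-46, 2]
*      -> [-92]
10     -> [-92, 10]
mod    -> [-2]
negate -> [2]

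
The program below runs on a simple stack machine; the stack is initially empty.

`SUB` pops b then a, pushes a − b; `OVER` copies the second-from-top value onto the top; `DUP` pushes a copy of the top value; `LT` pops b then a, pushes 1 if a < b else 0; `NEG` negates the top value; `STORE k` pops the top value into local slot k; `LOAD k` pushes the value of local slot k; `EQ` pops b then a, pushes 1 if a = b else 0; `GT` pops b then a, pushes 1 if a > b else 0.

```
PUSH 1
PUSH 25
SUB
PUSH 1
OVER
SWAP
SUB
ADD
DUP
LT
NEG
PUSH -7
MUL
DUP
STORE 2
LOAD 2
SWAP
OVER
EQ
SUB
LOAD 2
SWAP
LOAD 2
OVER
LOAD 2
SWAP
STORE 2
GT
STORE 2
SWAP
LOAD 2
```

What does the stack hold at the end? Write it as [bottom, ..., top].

PUSH 1  -> 1
PUSH 25 -> 1 25
SUB     -> -24
PUSH 1  -> -24 1
OVER    -> -24 1 -24
SWAP    -> -24 -24 1
SUB     -> -24 -25
ADD     -> -49
DUP     -> -49 -49
LT      -> 0
NEG     -> 0
PUSH -7 -> 0 -7
MUL     -> 0
DUP     -> 0 0
STORE 2 -> 0
LOAD 2  -> 0 0
SWAP    -> 0 0
OVER    -> 0 0 0
EQ      -> 0 1
SUB     -> -1
LOAD 2  -> -1 0
SWAP    -> 0 -1
LOAD 2  -> 0 -1 0
OVER    -> 0 -1 0 -1
LOAD 2  -> 0 -1 0 -1 0
SWAP    -> 0 -1 0 0 -1
STORE 2 -> 0 -1 0 0
GT      -> 0 -1 0
STORE 2 -> 0 -1
SWAP    -> -1 0
LOAD 2  -> -1 0 0

[-1, 0, 0]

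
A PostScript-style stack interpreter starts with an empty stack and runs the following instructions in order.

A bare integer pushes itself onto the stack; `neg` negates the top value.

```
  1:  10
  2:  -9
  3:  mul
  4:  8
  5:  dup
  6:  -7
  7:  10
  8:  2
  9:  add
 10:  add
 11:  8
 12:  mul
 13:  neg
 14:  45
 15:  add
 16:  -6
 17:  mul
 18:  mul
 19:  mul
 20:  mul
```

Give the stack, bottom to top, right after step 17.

10  → [10]
-9  → [10, -9]
mul → [-90]
8   → [-90, 8]
dup → [-90, 8, 8]
-7  → [-90, 8, 8, -7]
10  → [-90, 8, 8, -7, 10]
2   → [-90, 8, 8, -7, 10, 2]
add → [-90, 8, 8, -7, 12]
add → [-90, 8, 8, 5]
8   → [-90, 8, 8, 5, 8]
mul → [-90, 8, 8, 40]
neg → [-90, 8, 8, -40]
45  → [-90, 8, 8, -40, 45]
add → [-90, 8, 8, 5]
-6  → [-90, 8, 8, 5, -6]
mul → [-90, 8, 8, -30]

[-90, 8, 8, -30]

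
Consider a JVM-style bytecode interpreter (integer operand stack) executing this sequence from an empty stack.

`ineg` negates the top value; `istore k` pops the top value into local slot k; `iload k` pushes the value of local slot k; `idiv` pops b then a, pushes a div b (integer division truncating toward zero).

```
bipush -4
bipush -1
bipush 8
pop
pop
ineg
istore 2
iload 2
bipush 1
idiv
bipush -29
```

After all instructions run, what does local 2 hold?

bipush -4  : [-4]
bipush -1  : [-4, -1]
bipush 8   : [-4, -1, 8]
pop        : [-4, -1]
pop        : [-4]
ineg       : [4]
istore 2   : []
iload 2    : [4]
bipush 1   : [4, 1]
idiv       : [4]
bipush -29 : [4, -29]

4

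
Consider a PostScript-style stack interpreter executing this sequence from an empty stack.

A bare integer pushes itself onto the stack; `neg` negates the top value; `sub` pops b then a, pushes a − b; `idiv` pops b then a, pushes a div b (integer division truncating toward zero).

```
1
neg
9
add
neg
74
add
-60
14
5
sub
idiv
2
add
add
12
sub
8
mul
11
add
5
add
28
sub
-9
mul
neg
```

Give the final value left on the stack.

1    -> [1]
neg  -> [-1]
9    -> [-1, 9]
add  -> [8]
neg  -> [-8]
74   -> [-8, 74]
add  -> [66]
-60  -> [66, -60]
14   -> [66, -60, 14]
5    -> [66, -60, 14, 5]
sub  -> [66, -60, 9]
idiv -> [66, -6]
2    -> [66, -6, 2]
add  -> [66, -4]
add  -> [62]
12   -> [62, 12]
sub  -> [50]
8    -> [50, 8]
mul  -> [400]
11   -> [400, 11]
add  -> [411]
5    -> [411, 5]
add  -> [416]
28   -> [416, 28]
sub  -> [388]
-9   -> [388, -9]
mul  -> [-3492]
neg  -> [3492]

3492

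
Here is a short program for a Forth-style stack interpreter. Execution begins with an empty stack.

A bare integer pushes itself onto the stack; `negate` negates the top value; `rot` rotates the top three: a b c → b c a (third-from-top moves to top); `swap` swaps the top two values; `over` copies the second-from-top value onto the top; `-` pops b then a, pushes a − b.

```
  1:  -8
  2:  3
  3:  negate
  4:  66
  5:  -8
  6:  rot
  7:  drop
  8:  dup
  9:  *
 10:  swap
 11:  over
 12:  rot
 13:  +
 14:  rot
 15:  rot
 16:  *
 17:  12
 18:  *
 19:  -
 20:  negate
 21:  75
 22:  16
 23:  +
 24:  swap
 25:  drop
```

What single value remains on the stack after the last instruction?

-8     : -8
3      : -8 3
negate : -8 -3
66     : -8 -3 66
-8     : -8 -3 66 -8
rot    : -8 66 -8 -3
drop   : -8 66 -8
dup    : -8 66 -8 -8
*      : -8 66 64
swap   : -8 64 66
over   : -8 64 66 64
rot    : -8 66 64 64
+      : -8 66 128
rot    : 66 128 -8
rot    : 128 -8 66
*      : 128 -528
12     : 128 -528 12
*      : 128 -6336
-      : 6464
negate : -6464
75     : -6464 75
16     : -6464 75 16
+      : -6464 91
swap   : 91 -6464
drop   : 91

91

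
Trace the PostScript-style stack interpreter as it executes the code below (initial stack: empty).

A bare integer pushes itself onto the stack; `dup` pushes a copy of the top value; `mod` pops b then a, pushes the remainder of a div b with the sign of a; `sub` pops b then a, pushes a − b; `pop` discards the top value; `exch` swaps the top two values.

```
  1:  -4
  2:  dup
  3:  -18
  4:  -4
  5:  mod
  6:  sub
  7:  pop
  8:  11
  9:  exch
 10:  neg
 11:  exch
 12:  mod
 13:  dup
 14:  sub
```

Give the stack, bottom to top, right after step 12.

[4]

-4   -> [-4]
dup  -> [-4, -4]
-18  -> [-4, -4, -18]
-4   -> [-4, -4, -18, -4]
mod  -> [-4, -4, -2]
sub  -> [-4, -2]
pop  -> [-4]
11   -> [-4, 11]
exch -> [11, -4]
neg  -> [11, 4]
exch -> [4, 11]
mod  -> [4]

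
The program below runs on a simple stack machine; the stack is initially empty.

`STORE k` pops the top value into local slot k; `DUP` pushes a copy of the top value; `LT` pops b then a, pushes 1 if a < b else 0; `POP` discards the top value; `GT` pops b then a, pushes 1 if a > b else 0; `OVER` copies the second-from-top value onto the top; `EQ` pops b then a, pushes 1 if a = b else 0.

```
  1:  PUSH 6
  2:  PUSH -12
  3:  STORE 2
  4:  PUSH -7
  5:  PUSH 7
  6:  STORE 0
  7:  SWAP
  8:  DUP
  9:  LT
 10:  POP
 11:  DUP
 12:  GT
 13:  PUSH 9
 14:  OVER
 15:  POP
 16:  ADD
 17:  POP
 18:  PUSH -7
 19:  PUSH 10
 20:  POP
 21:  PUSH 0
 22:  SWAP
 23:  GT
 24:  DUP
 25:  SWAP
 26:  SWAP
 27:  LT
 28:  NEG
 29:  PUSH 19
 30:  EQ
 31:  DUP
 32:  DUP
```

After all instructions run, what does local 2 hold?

-12

PUSH 6   -> 6
PUSH -12 -> 6 -12
STORE 2  -> 6
PUSH -7  -> 6 -7
PUSH 7   -> 6 -7 7
STORE 0  -> 6 -7
SWAP     -> -7 6
DUP      -> -7 6 6
LT       -> -7 0
POP      -> -7
DUP      -> -7 -7
GT       -> 0
PUSH 9   -> 0 9
OVER     -> 0 9 0
POP      -> 0 9
ADD      -> 9
POP      -> (empty)
PUSH -7  -> -7
PUSH 10  -> -7 10
POP      -> -7
PUSH 0   -> -7 0
SWAP     -> 0 -7
GT       -> 1
DUP      -> 1 1
SWAP     -> 1 1
SWAP     -> 1 1
LT       -> 0
NEG      -> 0
PUSH 19  -> 0 19
EQ       -> 0
DUP      -> 0 0
DUP      -> 0 0 0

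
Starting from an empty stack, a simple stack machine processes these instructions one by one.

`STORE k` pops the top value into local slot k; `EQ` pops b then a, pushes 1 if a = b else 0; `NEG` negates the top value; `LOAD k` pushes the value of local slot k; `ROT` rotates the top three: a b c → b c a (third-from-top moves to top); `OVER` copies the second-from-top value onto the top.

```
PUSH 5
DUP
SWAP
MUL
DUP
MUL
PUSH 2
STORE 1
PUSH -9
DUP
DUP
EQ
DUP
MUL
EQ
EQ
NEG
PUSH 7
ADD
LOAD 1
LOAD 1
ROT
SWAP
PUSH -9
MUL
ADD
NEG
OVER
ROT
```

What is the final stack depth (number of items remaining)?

3

PUSH 5  -> [5]
DUP     -> [5, 5]
SWAP    -> [5, 5]
MUL     -> [25]
DUP     -> [25, 25]
MUL     -> [625]
PUSH 2  -> [625, 2]
STORE 1 -> [625]
PUSH -9 -> [625, -9]
DUP     -> [625, -9, -9]
DUP     -> [625, -9, -9, -9]
EQ      -> [625, -9, 1]
DUP     -> [625, -9, 1, 1]
MUL     -> [625, -9, 1]
EQ      -> [625, 0]
EQ      -> [0]
NEG     -> [0]
PUSH 7  -> [0, 7]
ADD     -> [7]
LOAD 1  -> [7, 2]
LOAD 1  -> [7, 2, 2]
ROT     -> [2, 2, 7]
SWAP    -> [2, 7, 2]
PUSH -9 -> [2, 7, 2, -9]
MUL     -> [2, 7, -18]
ADD     -> [2, -11]
NEG     -> [2, 11]
OVER    -> [2, 11, 2]
ROT     -> [11, 2, 2]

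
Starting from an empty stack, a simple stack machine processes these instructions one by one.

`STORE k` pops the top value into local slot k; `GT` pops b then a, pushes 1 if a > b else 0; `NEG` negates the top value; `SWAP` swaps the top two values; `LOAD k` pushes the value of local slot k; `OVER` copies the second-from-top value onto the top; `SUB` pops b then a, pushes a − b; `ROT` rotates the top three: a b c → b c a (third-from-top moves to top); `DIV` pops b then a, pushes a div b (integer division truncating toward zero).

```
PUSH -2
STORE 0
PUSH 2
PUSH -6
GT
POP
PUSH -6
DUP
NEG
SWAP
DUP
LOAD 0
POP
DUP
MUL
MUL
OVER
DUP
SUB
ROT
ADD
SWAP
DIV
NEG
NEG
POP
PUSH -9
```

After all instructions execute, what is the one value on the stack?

PUSH -2 : [-2]
STORE 0 : []
PUSH 2  : [2]
PUSH -6 : [2, -6]
GT      : [1]
POP     : []
PUSH -6 : [-6]
DUP     : [-6, -6]
NEG     : [-6, 6]
SWAP    : [6, -6]
DUP     : [6, -6, -6]
LOAD 0  : [6, -6, -6, -2]
POP     : [6, -6, -6]
DUP     : [6, -6, -6, -6]
MUL     : [6, -6, 36]
MUL     : [6, -216]
OVER    : [6, -216, 6]
DUP     : [6, -216, 6, 6]
SUB     : [6, -216, 0]
ROT     : [-216, 0, 6]
ADD     : [-216, 6]
SWAP    : [6, -216]
DIV     : [0]
NEG     : [0]
NEG     : [0]
POP     : []
PUSH -9 : [-9]

-9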